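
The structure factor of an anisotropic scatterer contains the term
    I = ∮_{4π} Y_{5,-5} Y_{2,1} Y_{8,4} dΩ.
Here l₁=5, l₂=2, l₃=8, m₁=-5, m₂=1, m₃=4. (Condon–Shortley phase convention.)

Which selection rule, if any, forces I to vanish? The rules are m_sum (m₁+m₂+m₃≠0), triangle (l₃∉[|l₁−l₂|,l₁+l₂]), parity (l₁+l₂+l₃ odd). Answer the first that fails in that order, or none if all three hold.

triangle

m₁+m₂+m₃ = -5 + 1 + 4 = 0  ✓
triangle: need |l₁−l₂| ≤ l₃ ≤ l₁+l₂ = [3,7]; l₃=8 is outside  ✗
parity: l₁+l₂+l₃ = 15 is odd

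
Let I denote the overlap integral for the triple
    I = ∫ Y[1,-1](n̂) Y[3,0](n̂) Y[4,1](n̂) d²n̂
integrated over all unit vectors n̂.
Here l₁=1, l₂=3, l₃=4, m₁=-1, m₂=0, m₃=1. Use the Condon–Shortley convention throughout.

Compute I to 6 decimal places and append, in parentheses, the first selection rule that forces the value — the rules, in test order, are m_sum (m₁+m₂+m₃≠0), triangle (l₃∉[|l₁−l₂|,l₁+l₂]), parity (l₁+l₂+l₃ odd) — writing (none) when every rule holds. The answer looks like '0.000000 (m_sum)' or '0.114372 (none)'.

-0.194664 (none)

m-sum 0 ✓  L=8 even ✓  2≤4≤4 ✓
Π(2lᵢ+1) = 3×7×9 = 189
triangle coeff Δ(1,3,4) = 1/252
Σ_t [0,0]: t=0:+1/36 = 1/36
(3j)²=4/63 [(1 3 4; 0 0 0)], sign=+1
Σ_t [0,0]: t=0:+1/72 = 1/72
(3j)²=5/126 [(1 3 4; -1 0 1)], sign=-1
⇒ 4πI² = 10/21
I = (-1)√(10/21/(4π)) = -0.19466390
No selection rule forces the value: the integral is nonzero (none).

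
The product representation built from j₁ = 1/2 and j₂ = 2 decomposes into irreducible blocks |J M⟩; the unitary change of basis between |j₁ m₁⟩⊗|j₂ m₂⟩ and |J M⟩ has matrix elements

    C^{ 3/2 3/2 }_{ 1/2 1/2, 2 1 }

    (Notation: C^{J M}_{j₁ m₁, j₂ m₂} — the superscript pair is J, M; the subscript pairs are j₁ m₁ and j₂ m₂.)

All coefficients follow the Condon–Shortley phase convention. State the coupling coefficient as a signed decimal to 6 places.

j₁+j₂−J=1  J+j₁−j₂=0  J−j₁+j₂=3  j₁+j₂+J+1=5
(j₁±m₁, j₂±m₂, J±M) = (1,0,3,1,3,0)
P² = 36/5
sum k=0..0:
  [0] +1/6 = 1/6
S = 1/6
C² = P²·S² = 1/5 ; C = +0.447214

+√(1/5) = +0.447214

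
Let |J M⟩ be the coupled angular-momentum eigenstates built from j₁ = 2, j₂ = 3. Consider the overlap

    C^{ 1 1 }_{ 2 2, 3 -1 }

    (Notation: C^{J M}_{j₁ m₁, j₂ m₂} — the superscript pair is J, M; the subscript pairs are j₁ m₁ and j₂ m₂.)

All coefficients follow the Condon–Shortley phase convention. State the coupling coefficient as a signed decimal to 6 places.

+0.169031  (= +√(1/35))

j₁+j₂−J=4  J+j₁−j₂=0  J−j₁+j₂=2  j₁+j₂+J+1=7
(j₁±m₁, j₂±m₂, J±M) = (4,0,2,4,2,0)
P² = 2304/35
sum k=0..0:
  [0] +1/48 = 1/48
S = 1/48
C² = P²·S² = 1/35 ; C = +0.169031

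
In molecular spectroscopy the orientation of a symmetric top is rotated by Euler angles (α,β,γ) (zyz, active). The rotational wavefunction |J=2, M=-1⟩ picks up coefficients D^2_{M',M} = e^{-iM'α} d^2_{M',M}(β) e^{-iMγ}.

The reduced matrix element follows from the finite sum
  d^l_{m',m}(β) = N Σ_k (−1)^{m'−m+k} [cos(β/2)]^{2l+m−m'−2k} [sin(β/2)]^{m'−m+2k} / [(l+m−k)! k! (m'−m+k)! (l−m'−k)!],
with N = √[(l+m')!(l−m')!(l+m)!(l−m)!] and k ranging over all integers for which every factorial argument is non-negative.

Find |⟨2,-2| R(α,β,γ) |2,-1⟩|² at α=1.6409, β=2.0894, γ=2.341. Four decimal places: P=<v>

P=0.0480

D^2_{-2,-1}(1.6409,2.0894,2.3410) = e^{-i·-2·1.6409}·d^2_{-2,-1}(2.0894)·e^{-i·-1·2.3410}. Compute d first:
c=cos(2.089400/2)=0.502161, s=sin(2.089400/2)=0.864774; N=√[1·24·1·6]=12.000000
The bounds max(0,m−m')=1 and min(l+m,l−m')=1 give 1 term
  k=1: (−1)^0·12.0000/(6)·0.5022^3·0.8648^1 = +0.219009
d^2_{-2,-1}(2.0894) = +0.219009
|D^2_{-2,-1}|² = |d^2_{-2,-1}(β)|² = (+0.219009)² = 0.047965 (the z-rotation phases have unit modulus)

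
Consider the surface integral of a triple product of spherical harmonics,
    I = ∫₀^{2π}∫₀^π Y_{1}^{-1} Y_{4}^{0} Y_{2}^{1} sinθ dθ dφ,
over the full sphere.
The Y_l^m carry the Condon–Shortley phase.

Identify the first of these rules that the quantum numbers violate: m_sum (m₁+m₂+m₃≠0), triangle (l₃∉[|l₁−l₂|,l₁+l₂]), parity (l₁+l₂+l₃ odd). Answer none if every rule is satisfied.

triangle

azimuthal sum: -1 + 0 + 1 = 0  ✓
l₃ must lie in [3,5]; have l₃=2  ✗
L = 1 + 4 + 2 = 7 (odd)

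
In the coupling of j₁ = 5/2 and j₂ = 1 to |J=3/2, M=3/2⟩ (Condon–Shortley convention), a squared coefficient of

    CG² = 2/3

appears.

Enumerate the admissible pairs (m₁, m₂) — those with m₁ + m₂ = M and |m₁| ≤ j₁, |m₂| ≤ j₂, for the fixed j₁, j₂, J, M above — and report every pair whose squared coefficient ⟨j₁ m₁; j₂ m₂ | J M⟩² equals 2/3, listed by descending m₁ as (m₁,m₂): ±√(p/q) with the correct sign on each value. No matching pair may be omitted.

Admissible pairs with m₁+m₂ = M = 3/2: (1/2,1), (3/2,0), (5/2,-1)
  (m₁,m₂)=(5/2,-1): CG² = 2/3, CG = +√(2/3)   ← matches the target
  (m₁,m₂)=(3/2,0): CG² = 4/15, CG = −√(4/15)
  (m₁,m₂)=(1/2,1): CG² = 1/15, CG = +√(1/15)
Pairs with CG² = 2/3: (5/2,-1): +√(2/3)

(5/2,-1): +√(2/3)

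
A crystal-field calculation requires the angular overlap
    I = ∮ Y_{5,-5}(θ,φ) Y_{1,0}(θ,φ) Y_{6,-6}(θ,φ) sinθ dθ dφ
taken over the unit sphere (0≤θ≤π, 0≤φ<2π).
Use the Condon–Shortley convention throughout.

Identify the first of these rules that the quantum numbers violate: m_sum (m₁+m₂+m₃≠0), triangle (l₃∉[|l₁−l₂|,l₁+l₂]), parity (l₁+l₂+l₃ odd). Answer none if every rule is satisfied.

Σmᵢ = -11  ✗
l₃∈[|l₁−l₂|,l₁+l₂]=[4,6], have l₃=6
Σlᵢ = 12 ⇒ even

m_sum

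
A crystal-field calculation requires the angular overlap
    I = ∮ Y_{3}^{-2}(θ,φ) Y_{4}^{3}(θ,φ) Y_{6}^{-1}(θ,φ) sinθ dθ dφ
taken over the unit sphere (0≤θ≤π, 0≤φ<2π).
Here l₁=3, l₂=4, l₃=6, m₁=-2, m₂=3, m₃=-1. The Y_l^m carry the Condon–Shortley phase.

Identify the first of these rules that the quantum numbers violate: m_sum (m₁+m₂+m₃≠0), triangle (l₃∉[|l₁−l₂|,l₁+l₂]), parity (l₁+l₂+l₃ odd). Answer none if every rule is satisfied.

parity

Σmᵢ = 0  ✓
l₃∈[|l₁−l₂|,l₁+l₂]=[1,7], have l₃=6  ✓
Σlᵢ = 13 ⇒ odd  ✗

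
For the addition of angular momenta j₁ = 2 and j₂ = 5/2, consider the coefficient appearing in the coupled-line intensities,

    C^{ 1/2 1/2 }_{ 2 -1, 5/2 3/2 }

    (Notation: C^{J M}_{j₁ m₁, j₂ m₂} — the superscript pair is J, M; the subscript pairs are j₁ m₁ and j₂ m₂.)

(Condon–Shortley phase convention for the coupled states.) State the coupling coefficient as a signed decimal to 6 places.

−√(4/15) = -0.516398

√[2·4!0!1!/6! · 1!3!4!1!1!0!] = √(48/5)
  +(−1)^3/∏(3,1,0,1,0,0)! = -1/6  (running -1/6)
⟨..|..⟩ = √(48/5)·(-1/6) = -0.516398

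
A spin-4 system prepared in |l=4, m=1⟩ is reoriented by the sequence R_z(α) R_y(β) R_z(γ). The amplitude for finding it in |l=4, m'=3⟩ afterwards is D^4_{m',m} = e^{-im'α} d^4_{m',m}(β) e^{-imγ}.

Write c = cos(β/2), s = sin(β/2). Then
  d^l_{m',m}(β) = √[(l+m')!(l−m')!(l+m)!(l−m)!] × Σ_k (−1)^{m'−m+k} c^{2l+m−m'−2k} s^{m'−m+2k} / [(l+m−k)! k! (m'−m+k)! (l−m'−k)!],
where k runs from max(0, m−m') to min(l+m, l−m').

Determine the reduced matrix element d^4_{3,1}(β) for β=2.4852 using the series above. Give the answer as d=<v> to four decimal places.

d=-0.1067

d^4_{3,1}(β=2.4852) via the finite sum:
c=cos(2.485200/2)=0.322336, s=sin(2.485200/2)=0.946625; N=√[5040·1·120·6]=1904.940944
k: max(0,(1)−(3))=0 … min(4+(1),4−(3))=1
  k=0: (−1)^2·1904.9409/(240)·0.3223^6·0.9466^2 = +0.007978
  k=1: (−1)^3·1904.9409/(144)·0.3223^4·0.9466^4 = -0.114675
d^4_{3,1}(2.4852) = +0.007978 -0.114675 = -0.106697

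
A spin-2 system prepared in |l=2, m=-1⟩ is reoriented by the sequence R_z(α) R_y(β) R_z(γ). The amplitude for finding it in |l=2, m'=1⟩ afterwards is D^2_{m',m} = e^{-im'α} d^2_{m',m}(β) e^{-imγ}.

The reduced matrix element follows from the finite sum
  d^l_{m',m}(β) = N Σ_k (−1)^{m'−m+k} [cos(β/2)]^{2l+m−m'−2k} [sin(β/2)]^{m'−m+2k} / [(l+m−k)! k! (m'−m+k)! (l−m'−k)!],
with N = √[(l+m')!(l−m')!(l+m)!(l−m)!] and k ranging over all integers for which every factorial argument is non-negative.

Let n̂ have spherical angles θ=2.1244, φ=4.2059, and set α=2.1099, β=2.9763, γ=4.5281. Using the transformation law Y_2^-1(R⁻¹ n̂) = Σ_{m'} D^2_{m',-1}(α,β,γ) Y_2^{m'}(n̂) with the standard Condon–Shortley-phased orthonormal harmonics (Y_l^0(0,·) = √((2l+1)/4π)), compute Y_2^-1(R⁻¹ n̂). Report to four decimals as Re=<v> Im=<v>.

Need the full column D^2_{m',-1} for m'=−2..2 at α=2.1099, β=2.9763, γ=4.5281.
cos(β/2)=0.082552, sin(β/2)=0.996587
d^2_{-2,-1}: single k=1 term ⇒ +0.001121;  D = -0.000874+0.000702i
d^2_{-1,-1}: k∈[0..1] ⇒ +0.000046 -0.020305 = -0.020259;  D = -0.018997-0.007038i
d^2_{0,-1}: k∈[0..1] ⇒ -0.001373 +0.200147 = +0.198774;  D = -0.036425-0.195408i
d^2_{1,-1}: k∈[0..1] ⇒ +0.020305 -0.986417 = -0.966111;  D = +0.724163-0.639500i
d^2_{2,-1}: single k=0 term ⇒ -0.163420;  D = -0.155715-0.049588i
Y_2^{m'}(θ=2.1244,φ=4.2059) and Σ D·Y over m':
  (-0.0009+0.0007i)·(-0.1479-0.2371i)  (-0.0190-0.0070i)·(+0.1676-0.3021i)  (-0.0364-0.1954i)·(-0.0539+0.0000i)  (+0.7242-0.6395i)·(-0.1676-0.3021i)  (-0.1557-0.0496i)·(-0.1479+0.2371i)
Y_2^-1(R⁻¹ n̂) = -0.282842-0.126007i

Re=-0.2828 Im=-0.1260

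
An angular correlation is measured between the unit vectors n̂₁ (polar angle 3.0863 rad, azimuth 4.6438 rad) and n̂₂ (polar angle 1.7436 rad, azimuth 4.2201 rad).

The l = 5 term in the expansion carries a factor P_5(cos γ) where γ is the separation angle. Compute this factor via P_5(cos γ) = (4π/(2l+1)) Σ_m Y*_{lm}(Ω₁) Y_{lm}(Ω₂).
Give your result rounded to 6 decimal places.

Summing Y*_{l m}(θ₁,φ₁)·Y_{l m}(θ₂,φ₂) over m ∈ [−5, 5]; prefactor 4π/(2·5+1) = 1.142397:
  [-5]  conj(Y_{5,-5})(Ω₁) = (-0.000000, -0.000000) ; Y_{5,-5}(Ω₂) = (-0.270798, -0.334770) ; Δ = (-0.000000, 0.000000)
  [-4]  conj(Y_{5,-4})(Ω₁) = (-0.000013, 0.000004) ; Y_{5,-4}(Ω₂) = (0.092192, -0.219055) ; Δ = (-0.000000, 0.000003)
  [-3]  conj(Y_{5,-3})(Ω₁) = (0.000095, 0.000456) ; Y_{5,-3}(Ω₂) = (-0.241647, 0.022765) ; Δ = (-0.000033, -0.000108)
  [-2]  conj(Y_{5,-2})(Ω₁) = (0.010192, -0.001407) ; Y_{5,-2}(Ω₂) = (-0.142569, -0.214682) ; Δ = (-0.001755, -0.001988)
  [-1]  conj(Y_{5,-1})(Ω₁) = (-0.009601, -0.139762) ; Y_{5,-1}(Ω₂) = (-0.090138, 0.168063) ; Δ = (0.024354, 0.010984)
  [+0]  conj(Y_{5,0})(Ω₁) = (-0.914270, -0.000000) ; Y_{5,0}(Ω₂) = (-0.261126, 0.000000) ; Δ = (0.238739, 0.000000)
  [+1]  conj(Y_{5,1})(Ω₁) = (0.009601, -0.139762) ; Y_{5,1}(Ω₂) = (0.090138, 0.168063) ; Δ = (0.024354, -0.010984)
  [+2]  conj(Y_{5,2})(Ω₁) = (0.010192, 0.001407) ; Y_{5,2}(Ω₂) = (-0.142569, 0.214682) ; Δ = (-0.001755, 0.001988)
  [+3]  conj(Y_{5,3})(Ω₁) = (-0.000095, 0.000456) ; Y_{5,3}(Ω₂) = (0.241647, 0.022765) ; Δ = (-0.000033, 0.000108)
  [+4]  conj(Y_{5,4})(Ω₁) = (-0.000013, -0.000004) ; Y_{5,4}(Ω₂) = (0.092192, 0.219055) ; Δ = (-0.000000, -0.000003)
  [+5]  conj(Y_{5,5})(Ω₁) = (0.000000, -0.000000) ; Y_{5,5}(Ω₂) = (0.270798, -0.334770) ; Δ = (-0.000000, -0.000000)
Accumulated sum (0.283870, 0.000000); after 4π/(2l+1) scaling, (0.324292, 0.000000) ⇒ P_5 = 0.324292

0.324292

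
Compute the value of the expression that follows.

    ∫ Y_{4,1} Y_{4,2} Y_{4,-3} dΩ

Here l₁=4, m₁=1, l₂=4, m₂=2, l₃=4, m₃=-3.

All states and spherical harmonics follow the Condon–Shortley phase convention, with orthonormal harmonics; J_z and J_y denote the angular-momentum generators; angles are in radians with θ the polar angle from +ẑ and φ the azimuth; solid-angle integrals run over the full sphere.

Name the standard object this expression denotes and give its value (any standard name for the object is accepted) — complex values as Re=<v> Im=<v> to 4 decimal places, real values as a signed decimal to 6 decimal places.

Gaunt coefficient, -0.063661

This is a Gaunt coefficient — the integral of a triple product of spherical harmonics over the sphere.
m-sum 0 ✓  L=12 even ✓  0≤4≤8 ✓
Π(2lᵢ+1) = 9×9×9 = 729
triangle coeff Δ(4,4,4) = 1/450450
Σ_t [0,4]: t=0:+1/13824 t=1:−1/216 t=2:+1/64 t=3:−1/216 t=4:+1/13824 = 5/768
(3j)²=18/1001 [(4 4 4; 0 0 0)], sign=+1
Σ_t [2,3]: t=2:+1/576 t=3:−1/864 = 1/1728
(3j)²=5/1287 [(4 4 4; 1 2 -3)], sign=-1
⇒ 4πI² = 7290/143143
I = (-1)√(7290/143143/(4π)) = -0.06366105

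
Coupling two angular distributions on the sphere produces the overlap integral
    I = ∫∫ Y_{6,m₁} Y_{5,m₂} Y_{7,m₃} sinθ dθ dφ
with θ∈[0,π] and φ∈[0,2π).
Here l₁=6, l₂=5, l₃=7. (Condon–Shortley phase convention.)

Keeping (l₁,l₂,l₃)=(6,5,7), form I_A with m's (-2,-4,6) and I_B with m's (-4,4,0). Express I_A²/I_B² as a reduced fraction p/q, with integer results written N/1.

24167/20230

Same 6,5,7: normalisation and zero-m 3j drop out of the ratio.
A: Δ: 4! 8! 6! / 19! → 1/174594420; sum: t=0:+1/116121600 t=1:−1/21772800 = -13/348364800; 3j²(6 5 7; -2 -4 6) = Δ·Π!·Σ² = 169/9690  (sign +1)
B: Δ: 4! 8! 6! / 19! → 1/174594420; sum: t=3:−1/21772800 t=4:+1/4147200 = 17/87091200; 3j²(6 5 7; -4 4 0) = Δ·Π!·Σ² = 119/8151  (sign -1)
I_A²/I_B² = (169/9690)/(119/8151) = 24167/20230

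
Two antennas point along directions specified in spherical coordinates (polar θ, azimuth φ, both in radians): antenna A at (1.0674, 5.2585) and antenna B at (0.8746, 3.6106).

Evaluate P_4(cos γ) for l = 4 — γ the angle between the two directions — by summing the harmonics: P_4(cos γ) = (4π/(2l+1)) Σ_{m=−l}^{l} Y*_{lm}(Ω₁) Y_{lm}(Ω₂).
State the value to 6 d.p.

0.145428

Summing Y*_{l m}(θ₁,φ₁)·Y_{l m}(θ₂,φ₂) over m ∈ [−4, 4]; prefactor 4π/(2·4+1) = 1.396263:
  m=-4: (-0.150028, 0.212999) × (-0.046094, -0.146293) = (0.038076, 0.012130)  (running Σ = (0.038076, 0.012130))
  m=-3: (-0.404899, -0.027387) × (-0.059119, 0.357748) = (0.033735, -0.143233)  (running Σ = (0.071811, -0.131102))
  m=-2: (-0.074348, -0.143308) × (0.218836, -0.298392) = (-0.059032, -0.009176)  (running Σ = (0.012779, -0.140278))
  m=-1: (-0.142346, 0.234212) × (0.025148, -0.012743) = (-0.000595, 0.007704)  (running Σ = (0.012183, -0.132575))
  m=0: (-0.220664, -0.000000) × (-0.361585, 0.000000) = (0.079789, 0.000000)  (running Σ = (0.091972, -0.132575))
  m=1: (0.142346, 0.234212) × (-0.025148, -0.012743) = (-0.000595, -0.007704)  (running Σ = (0.091377, -0.140278))
  m=2: (-0.074348, 0.143308) × (0.218836, 0.298392) = (-0.059032, 0.009176)  (running Σ = (0.032345, -0.131102))
  m=3: (0.404899, -0.027387) × (0.059119, 0.357748) = (0.033735, 0.143233)  (running Σ = (0.066080, 0.012130))
  m=4: (-0.150028, -0.212999) × (-0.046094, 0.146293) = (0.038076, -0.012130)  (running Σ = (0.104155, 0.000000))
Total Σ_m = (0.104155, 0.000000). Multiply by 1.396263: (0.145428, 0.000000). P_4(cos γ) = 0.145428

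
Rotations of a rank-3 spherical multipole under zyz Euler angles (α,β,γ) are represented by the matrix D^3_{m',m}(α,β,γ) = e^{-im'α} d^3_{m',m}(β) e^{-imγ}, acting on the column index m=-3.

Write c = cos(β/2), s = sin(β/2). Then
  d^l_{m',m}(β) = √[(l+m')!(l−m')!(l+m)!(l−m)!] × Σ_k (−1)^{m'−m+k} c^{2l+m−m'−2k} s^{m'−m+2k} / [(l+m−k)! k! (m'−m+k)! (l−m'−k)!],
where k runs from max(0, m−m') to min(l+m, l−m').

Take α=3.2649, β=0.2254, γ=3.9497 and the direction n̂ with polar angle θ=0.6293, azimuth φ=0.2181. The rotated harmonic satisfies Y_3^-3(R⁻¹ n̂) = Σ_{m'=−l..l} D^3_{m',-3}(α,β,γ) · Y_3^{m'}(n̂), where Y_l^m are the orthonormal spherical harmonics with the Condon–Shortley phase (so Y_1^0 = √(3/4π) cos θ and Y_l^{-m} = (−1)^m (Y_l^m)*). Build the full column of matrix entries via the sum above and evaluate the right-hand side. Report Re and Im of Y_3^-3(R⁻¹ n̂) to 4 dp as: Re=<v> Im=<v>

Need the full column D^3_{m',-3} for m'=−3..3 at α=3.2649, β=0.2254, γ=3.9497.
cos(β/2)=0.993656, sin(β/2)=0.112462
d^3_{-3,-3}: single k=0 term ⇒ +0.962535;  D = -0.905051+0.327653i
d^3_{-2,-3}: single k=0 term ⇒ -0.266846;  D = -0.237832+0.121007i
d^3_{-1,-3}: single k=0 term ⇒ +0.047753;  D = -0.039574+0.026725i
d^3_{0,-3}: single k=0 term ⇒ -0.006241;  D = -0.004703+0.004102i
d^3_{1,-3}: single k=0 term ⇒ +0.000612;  D = -0.000408+0.000456i
d^3_{2,-3}: single k=0 term ⇒ -0.000044;  D = -0.000025+0.000036i
d^3_{3,-3}: single k=0 term ⇒ +0.000002;  D = -0.000001+0.000002i
Y_3^{m'}(θ=0.6293,φ=0.2181) and Σ D·Y over m':
  (-0.9051+0.3277i)·(+0.0675-0.0518i)  (-0.2378+0.1210i)·(+0.2594-0.1209i)  (-0.0396+0.0267i)·(+0.4212-0.0933i)  (-0.0047+0.0041i)·(+0.0808+0.0000i)  (-0.0004+0.0005i)·(-0.4212-0.0933i)  (-0.0000+0.0000i)·(+0.2594+0.1209i)  (-0.0000+0.0000i)·(-0.0675-0.0518i)
Y_3^-3(R⁻¹ n̂) = -0.105543+0.144262i

Re=-0.1055 Im=0.1443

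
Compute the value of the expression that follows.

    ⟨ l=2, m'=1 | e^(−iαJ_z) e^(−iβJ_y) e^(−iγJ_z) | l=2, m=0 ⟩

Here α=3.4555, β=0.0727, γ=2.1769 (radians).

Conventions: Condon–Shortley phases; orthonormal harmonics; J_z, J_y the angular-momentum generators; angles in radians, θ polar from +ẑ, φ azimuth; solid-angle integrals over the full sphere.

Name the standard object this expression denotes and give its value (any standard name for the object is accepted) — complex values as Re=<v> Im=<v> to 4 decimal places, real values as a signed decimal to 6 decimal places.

This is a Wigner D-matrix element — the rotation-matrix element ⟨l m'| R(α,β,γ) |l m⟩ in the angular-momentum basis.
D^2_{1,0}(3.4555,0.0727,2.1769) = e^{-i·1·3.4555}·d^2_{1,0}(0.0727)·e^{-i·0·2.1769}. Compute d first:
Half-angle: c=0.999339, s=0.036342. N=√(6·1·2·2)=4.898979
The bounds max(0,m−m')=0 and min(l+m,l−m')=1 give 2 terms
  k=0: (−1)^1·4.8990/(2)·0.9993^3·0.0363^1 = -0.088843
  k=1: (−1)^2·4.8990/(2)·0.9993^1·0.0363^3 = +0.000117
d^2_{1,0}(0.0727) = -0.088843 +0.000117 = -0.088726
D = (-0.951134+0.308777i)·(-0.088726)·(+1.000000+0.000000i) = +0.084390-0.027396i

Wigner D-matrix element, Re=0.0844 Im=-0.0274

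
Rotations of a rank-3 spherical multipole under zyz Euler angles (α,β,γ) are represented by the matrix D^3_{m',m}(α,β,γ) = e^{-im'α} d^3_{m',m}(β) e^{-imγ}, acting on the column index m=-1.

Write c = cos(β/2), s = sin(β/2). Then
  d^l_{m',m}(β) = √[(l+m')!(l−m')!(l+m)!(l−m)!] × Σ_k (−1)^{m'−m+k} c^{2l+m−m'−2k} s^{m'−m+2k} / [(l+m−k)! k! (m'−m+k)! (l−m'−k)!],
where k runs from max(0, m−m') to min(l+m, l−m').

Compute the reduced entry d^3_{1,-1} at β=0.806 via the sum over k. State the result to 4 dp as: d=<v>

d=0.5043

d^3_{1,-1}(β=0.8060) via the finite sum:
With c≡cos(β/2)=0.919889 and s≡sin(β/2)=0.392180, N=[24·2·2·24]^{1/2}=48.000000
k: max(0,(-1)−(1))=0 … min(3+(-1),3−(1))=2
  k=0: (−1)^2·48.0000/(8)·0.9199^4·0.3922^2 = +0.660789
  k=1: (−1)^3·48.0000/(6)·0.9199^2·0.3922^4 = -0.160141
  k=2: (−1)^4·48.0000/(48)·0.9199^0·0.3922^6 = +0.003638
d^3_{1,-1}(0.8060) = +0.660789 -0.160141 +0.003638 = +0.504287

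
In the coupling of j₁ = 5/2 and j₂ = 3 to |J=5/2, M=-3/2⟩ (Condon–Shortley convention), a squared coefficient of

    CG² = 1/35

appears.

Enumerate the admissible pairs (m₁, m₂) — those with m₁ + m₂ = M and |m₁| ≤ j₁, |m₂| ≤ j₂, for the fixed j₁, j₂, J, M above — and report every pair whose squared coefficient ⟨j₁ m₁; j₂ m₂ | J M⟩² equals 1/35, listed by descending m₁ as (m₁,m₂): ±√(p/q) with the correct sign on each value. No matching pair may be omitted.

(-1/2,-1): −√(1/35)

Admissible pairs with m₁+m₂ = M = -3/2: (-5/2,1), (-3/2,0), (-1/2,-1), (1/2,-2), (3/2,-3)
  (m₁,m₂)=(3/2,-3): CG² = 8/21, CG = +√(8/21)
  (m₁,m₂)=(1/2,-2): CG² = 1/14, CG = −√(1/14)
  (m₁,m₂)=(-1/2,-1): CG² = 1/35, CG = −√(1/35)   ← matches the target
  (m₁,m₂)=(-3/2,0): CG² = 7/30, CG = +√(7/30)
  (m₁,m₂)=(-5/2,1): CG² = 2/7, CG = −√(2/7)
Pairs with CG² = 1/35: (-1/2,-1): −√(1/35)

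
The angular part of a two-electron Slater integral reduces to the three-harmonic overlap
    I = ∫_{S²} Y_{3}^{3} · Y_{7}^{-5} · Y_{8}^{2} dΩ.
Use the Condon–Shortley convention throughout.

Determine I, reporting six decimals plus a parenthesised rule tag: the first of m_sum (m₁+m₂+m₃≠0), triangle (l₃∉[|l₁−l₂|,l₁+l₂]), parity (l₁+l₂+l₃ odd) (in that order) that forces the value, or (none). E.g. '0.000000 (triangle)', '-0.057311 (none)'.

-0.069177 (none)

Rules hold: Σm=0, L=18 even, 4≤8≤10.
N = 7·15·17 = 1785
Δ = 2!·4!·12!/19! = 1/5290740
Racah Σ t=0..2: t=0:+1/7257600 t=1:−1/2073600 t=2:+1/7257600 = -1/4838400
⇒ 3j(3 7 8; 0 0 0)² = 252/20995, sgn -1
Racah Σ t=0..0: t=0:+1/348364800 = 1/348364800
⇒ 3j(3 7 8; 3 -5 2)² = 165/58786, sgn +1
4πI² = N·(3j₀)²·(3jₘ)² = 62370/1037153
I = -1·√(0.0601358/4π) = -0.06917697
No selection rule forces the value: the integral is nonzero (none).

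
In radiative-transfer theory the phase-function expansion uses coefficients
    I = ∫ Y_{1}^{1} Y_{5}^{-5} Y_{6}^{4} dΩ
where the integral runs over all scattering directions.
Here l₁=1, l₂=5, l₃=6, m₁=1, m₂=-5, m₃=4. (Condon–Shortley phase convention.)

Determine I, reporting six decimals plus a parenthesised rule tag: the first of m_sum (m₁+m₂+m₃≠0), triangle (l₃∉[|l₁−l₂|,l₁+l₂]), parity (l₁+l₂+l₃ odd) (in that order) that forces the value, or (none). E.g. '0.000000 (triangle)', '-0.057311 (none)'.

m-sum 0 ✓  L=12 even ✓  4≤6≤6 ✓
Π(2lᵢ+1) = 3×11×13 = 429
triangle coeff Δ(1,5,6) = 1/858
Σ_t [0,0]: t=0:+1/14400 = 1/14400
(3j)²=6/143 [(1 5 6; 0 0 0)], sign=+1
Σ_t [0,0]: t=0:+1/7257600 = 1/7257600
(3j)²=1/858 [(1 5 6; 1 -5 4)], sign=+1
⇒ 4πI² = 3/143
I = (+1)√(3/143/(4π)) = 0.04085899
No selection rule forces the value: the integral is nonzero (none).

0.040859 (none)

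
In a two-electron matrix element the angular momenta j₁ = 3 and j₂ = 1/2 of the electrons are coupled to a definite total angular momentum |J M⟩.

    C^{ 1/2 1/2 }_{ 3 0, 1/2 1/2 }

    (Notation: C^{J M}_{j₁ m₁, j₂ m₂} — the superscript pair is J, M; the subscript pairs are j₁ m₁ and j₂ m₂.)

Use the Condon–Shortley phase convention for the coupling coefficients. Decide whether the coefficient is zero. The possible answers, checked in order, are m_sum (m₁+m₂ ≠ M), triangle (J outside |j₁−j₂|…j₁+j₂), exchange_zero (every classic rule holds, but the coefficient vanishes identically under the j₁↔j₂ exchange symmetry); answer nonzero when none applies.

m-sum: m₁+m₂ = 0+1/2 = 1/2, M = 1/2  ✓
triangle: need |j₁−j₂| ≤ J ≤ j₁+j₂, i.e. J ∈ [5/2, 7/2]; J = 1/2 is outside ✗ ⇒ coefficient is 0

triangle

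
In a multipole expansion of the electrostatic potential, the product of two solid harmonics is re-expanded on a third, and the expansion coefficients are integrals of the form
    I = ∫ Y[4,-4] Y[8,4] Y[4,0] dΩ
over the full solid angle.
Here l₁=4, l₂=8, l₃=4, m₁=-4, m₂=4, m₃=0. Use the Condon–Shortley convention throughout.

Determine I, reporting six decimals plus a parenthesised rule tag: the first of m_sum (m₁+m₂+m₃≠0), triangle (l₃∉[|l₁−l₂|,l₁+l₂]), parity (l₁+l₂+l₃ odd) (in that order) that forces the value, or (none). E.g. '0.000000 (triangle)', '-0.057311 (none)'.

0.074514 (none)

Rules hold: Σm=0, L=16 even, 4≤4≤12.
N = 9·17·9 = 1377
Δ = 8!·0!·8!/17! = 1/218790
Racah Σ t=4..4: t=4:+1/331776 = 1/331776
⇒ 3j(4 8 4; 0 0 0)² = 490/21879, sgn +1
Racah Σ t=8..8: t=8:+1/23224320 = 1/23224320
⇒ 3j(4 8 4; -4 4 0)² = 1/442, sgn +1
4πI² = N·(3j₀)²·(3jₘ)² = 2205/31603
I = +1·√(0.0697719/4π) = 0.07451354
No selection rule forces the value: the integral is nonzero (none).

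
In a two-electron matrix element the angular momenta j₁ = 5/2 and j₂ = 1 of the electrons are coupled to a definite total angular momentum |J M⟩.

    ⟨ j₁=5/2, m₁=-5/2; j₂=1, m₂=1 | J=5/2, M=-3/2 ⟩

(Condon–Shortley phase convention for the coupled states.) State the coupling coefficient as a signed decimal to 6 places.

triangle: 1!*4!*1!/7! = 24/5040
(j±m)!: 0!*5!*2!*0!*1!*4! = 5760
prefactor² = (2J+1)*Δ*N² = 1152/7
  k=1: −1/(1!*0!*4!*1!*0!*0!) = -1/24
Σ = -1/24  ⇒  CG² = 1152/7*(-1/24)² = 2/7
CG = −√(2/7) = -0.534522

-0.534522  (= −√(2/7))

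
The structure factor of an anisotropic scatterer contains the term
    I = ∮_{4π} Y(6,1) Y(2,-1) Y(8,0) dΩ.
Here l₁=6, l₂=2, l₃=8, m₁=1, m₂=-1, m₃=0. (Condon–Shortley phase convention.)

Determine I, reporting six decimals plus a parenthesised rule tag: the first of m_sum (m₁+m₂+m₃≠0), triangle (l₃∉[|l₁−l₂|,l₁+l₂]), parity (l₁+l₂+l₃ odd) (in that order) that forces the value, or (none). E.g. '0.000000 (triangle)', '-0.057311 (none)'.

0.179619 (none)

Rules hold: Σm=0, L=16 even, 4≤8≤8.
N = 13·5·17 = 1105
Δ = 0!·12!·4!/17! = 1/30940
Racah Σ t=0..0: t=0:+1/2073600 = 1/2073600
⇒ 3j(6 2 8; 0 0 0)² = 28/1105, sgn +1
Racah Σ t=0..0: t=0:+1/3628800 = 1/3628800
⇒ 3j(6 2 8; 1 -1 0)² = 16/1105, sgn +1
4πI² = N·(3j₀)²·(3jₘ)² = 448/1105
I = +1·√(0.40543/4π) = 0.17961927
No selection rule forces the value: the integral is nonzero (none).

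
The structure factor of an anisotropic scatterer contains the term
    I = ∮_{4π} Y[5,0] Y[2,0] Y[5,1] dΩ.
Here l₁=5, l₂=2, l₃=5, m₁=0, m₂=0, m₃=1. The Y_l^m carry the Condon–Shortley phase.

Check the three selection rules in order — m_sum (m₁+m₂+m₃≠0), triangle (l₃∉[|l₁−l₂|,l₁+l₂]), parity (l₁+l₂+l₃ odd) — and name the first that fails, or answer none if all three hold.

m_sum

m₁+m₂+m₃ = 0 + 0 + 1 = 1  ✗
triangle: |5−2|=3 ≤ l₃=5 ≤ 5+2=7
parity: l₁+l₂+l₃ = 12 is even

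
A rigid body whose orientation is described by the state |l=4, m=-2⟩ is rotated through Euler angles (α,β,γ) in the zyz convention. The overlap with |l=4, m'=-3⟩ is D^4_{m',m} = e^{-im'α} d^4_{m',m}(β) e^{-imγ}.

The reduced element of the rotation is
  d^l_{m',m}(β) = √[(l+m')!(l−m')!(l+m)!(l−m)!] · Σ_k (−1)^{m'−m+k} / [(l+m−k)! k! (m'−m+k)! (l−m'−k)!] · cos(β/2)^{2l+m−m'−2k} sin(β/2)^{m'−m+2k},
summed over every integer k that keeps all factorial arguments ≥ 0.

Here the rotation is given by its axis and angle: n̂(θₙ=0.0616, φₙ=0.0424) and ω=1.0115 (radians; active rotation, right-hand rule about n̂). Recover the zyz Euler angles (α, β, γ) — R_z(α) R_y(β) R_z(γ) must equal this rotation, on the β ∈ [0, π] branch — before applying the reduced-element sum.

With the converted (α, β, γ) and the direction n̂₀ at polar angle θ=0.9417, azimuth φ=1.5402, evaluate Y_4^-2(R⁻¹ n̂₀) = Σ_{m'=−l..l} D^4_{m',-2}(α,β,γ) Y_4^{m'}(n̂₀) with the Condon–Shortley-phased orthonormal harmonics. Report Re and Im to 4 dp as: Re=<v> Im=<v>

Axis–angle → zyz. n̂ = (sinθₙcosφₙ, sinθₙsinφₙ, cosθₙ) = (+0.061506, +0.002609, +0.998103), ω = 1.0115.
R = I cosω + sinω [n̂]ₓ + (1−cosω) n̂n̂ᵀ gives
  R = [+0.532366, -0.845946, +0.031028; +0.846096, +0.530593, -0.050911; +0.026605, +0.053357, +0.998221]
β = atan2(√(R₁₃²+R₂₃²), R₃₃) = 0.059657; α = atan2(R₂₃, R₁₃) mod 2π = 5.259735; γ = atan2(R₃₂, −R₃₁) mod 2π = 2.033342
Need the full column D^4_{m',-2} for m'=−4..4 at α=5.2597, β=0.0597, γ=2.0333.
cos(β/2)=0.999555, sin(β/2)=0.029824
d^4_{-4,-2}: single k=2 term ⇒ +0.004694;  D = +0.004692-0.000127i
d^4_{-3,-2}: k∈[1..2] ⇒ +0.111245 -0.000297 = +0.110947;  D = +0.060287+0.093139i
d^4_{-2,-2}: k∈[0..2] ⇒ +0.996447 -0.010645 +0.000012 = +0.985813;  D = -0.427895+0.888107i
d^4_{-1,-2}: k∈[0..2] ⇒ -0.126139 +0.000561 -0.000000 = -0.125578;  D = +0.124971-0.012332i
d^4_{0,-2}: k∈[0..2] ⇒ +0.008416 -0.000020 +0.000000 = +0.008396;  D = -0.005052-0.006706i
d^4_{1,-2}: k∈[0..2] ⇒ -0.000374 +0.000000 -0.000000 = -0.000374;  D = -0.000138+0.000347i
d^4_{2,-2}: k∈[0..2] ⇒ +0.000012 -0.000000 +0.000000 = +0.000012;  D = +0.000012-0.000002i
d^4_{3,-2}: k∈[0..1] ⇒ -0.000000 +0.000000 = -0.000000;  D = -0.000000-0.000000i
d^4_{4,-2}: single k=0 term ⇒ +0.000000;  D = -0.000000+0.000000i
Y_4^{m'}(θ=0.9417,φ=1.5402) and Σ D·Y over m':
  (+0.0047-0.0001i)·(+0.1877+0.0231i)  (+0.0603+0.0931i)·(-0.0357+0.3877i)  (-0.4279+0.8881i)·(-0.3108-0.0190i)  (+0.1250-0.0123i)·(-0.0040+0.1297i)  (-0.0051-0.0067i)·(-0.3376+0.0000i)  (-0.0001+0.0003i)·(+0.0040+0.1297i)  (+0.0000-0.0000i)·(-0.3108+0.0190i)  (-0.0000-0.0000i)·(+0.0357+0.3877i)  (-0.0000+0.0000i)·(+0.1877-0.0231i)
Y_4^-2(R⁻¹ n̂) = +0.115268-0.229209i

Re=0.1153 Im=-0.2292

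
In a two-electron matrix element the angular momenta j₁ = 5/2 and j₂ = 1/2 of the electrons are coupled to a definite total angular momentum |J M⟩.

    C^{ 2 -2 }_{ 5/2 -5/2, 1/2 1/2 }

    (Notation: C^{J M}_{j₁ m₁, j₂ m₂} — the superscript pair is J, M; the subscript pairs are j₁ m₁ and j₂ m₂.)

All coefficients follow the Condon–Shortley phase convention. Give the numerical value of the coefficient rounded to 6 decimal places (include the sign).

-0.912871

triangle: 1!×4!×0!/6! = 24/720
(j±m)!: 0!×5!×1!×0!×0!×4! = 2880
prefactor² = (2J+1)×Δ×N² = 480
  k=1: −1/(1!×0!×4!×0!×0!×0!) = -1/24
Σ = -1/24  ⇒  CG² = 480×(-1/24)² = 5/6
CG = −√(5/6) = -0.912871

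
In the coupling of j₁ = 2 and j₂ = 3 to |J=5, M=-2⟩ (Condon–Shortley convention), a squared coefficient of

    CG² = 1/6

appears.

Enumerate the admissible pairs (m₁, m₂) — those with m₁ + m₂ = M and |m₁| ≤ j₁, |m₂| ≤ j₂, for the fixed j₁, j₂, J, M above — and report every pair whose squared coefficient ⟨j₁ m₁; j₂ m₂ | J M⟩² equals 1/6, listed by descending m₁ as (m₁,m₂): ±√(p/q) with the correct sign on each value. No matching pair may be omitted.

(-2,0): +√(1/6)

Admissible pairs with m₁+m₂ = M = -2: (-2,0), (-1,-1), (0,-2), (1,-3)
  (m₁,m₂)=(1,-3): CG² = 1/30, CG = +√(1/30)
  (m₁,m₂)=(0,-2): CG² = 3/10, CG = +√(3/10)
  (m₁,m₂)=(-1,-1): CG² = 1/2, CG = +√(1/2)
  (m₁,m₂)=(-2,0): CG² = 1/6, CG = +√(1/6)   ← matches the target
Pairs with CG² = 1/6: (-2,0): +√(1/6)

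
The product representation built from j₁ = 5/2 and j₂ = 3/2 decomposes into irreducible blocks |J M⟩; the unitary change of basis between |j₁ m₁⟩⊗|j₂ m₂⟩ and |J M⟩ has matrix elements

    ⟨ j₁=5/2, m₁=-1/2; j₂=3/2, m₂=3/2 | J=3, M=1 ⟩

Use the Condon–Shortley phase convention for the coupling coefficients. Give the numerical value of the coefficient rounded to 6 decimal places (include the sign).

−√(9/20) = -0.670820

√[7·1!4!2!/8! · 2!3!3!0!4!2!] = √(144/5)
  +(−1)^1/∏(1,0,2,2,2,0)! = -1/8  (running -1/8)
⟨..|..⟩ = √(144/5)·(-1/8) = -0.670820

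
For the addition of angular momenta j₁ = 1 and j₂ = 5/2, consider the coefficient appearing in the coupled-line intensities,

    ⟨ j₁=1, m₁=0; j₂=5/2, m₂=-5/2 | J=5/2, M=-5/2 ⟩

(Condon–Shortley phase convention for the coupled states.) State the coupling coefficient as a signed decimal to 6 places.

+0.845154  (= +√(5/7))

triangle: 1!×1!×4!/7! = 24/5040
(j±m)!: 1!×1!×0!×5!×0!×5! = 14400
prefactor² = (2J+1)×Δ×N² = 2880/7
  k=0: +1/(0!×1!×1!×0!×0!×4!) = 1/24
Σ = 1/24  ⇒  CG² = 2880/7×(1/24)² = 5/7
CG = +√(5/7) = +0.845154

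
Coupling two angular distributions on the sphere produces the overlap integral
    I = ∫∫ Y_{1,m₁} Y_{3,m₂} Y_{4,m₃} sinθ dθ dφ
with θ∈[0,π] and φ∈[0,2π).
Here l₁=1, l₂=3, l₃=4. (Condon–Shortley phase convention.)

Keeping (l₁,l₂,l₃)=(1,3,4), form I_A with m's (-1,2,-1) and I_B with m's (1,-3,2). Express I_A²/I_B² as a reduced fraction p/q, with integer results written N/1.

l's match ⇒ only the (l;m) 3-j factors differ between A and B.
A: triangle coeff Δ(1,3,4) = 1/252; Σ_t [0,0]: t=0:+1/240 = 1/240; (3j)²=1/84 [(1 3 4; -1 2 -1)], sign=-1
B: triangle coeff Δ(1,3,4) = 1/252; Σ_t [0,0]: t=0:+1/1440 = 1/1440; (3j)²=1/252 [(1 3 4; 1 -3 2)], sign=+1
I_A²/I_B² = (1/84)/(1/252) = 3/1

3/1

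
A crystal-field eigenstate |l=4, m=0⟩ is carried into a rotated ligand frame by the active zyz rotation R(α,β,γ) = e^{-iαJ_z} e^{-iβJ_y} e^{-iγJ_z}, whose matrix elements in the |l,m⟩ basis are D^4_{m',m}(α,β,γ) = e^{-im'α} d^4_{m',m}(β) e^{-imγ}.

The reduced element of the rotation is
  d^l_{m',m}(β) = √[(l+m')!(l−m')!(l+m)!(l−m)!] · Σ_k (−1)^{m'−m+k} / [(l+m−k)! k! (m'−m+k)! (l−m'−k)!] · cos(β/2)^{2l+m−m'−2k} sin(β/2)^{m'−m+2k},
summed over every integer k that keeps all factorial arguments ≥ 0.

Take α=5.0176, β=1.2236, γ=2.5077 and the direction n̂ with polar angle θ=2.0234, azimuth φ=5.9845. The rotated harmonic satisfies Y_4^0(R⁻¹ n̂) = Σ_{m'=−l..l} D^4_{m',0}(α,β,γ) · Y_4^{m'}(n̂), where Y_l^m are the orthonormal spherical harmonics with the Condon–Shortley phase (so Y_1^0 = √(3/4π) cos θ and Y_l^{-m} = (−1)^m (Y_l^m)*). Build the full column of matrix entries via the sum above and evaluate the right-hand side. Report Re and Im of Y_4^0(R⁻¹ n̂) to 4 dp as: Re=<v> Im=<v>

Re=0.0135 Im=0.0000

Need the full column D^4_{m',0} for m'=−4..4 at α=5.0176, β=1.2236, γ=2.5077.
cos(β/2)=0.818616, sin(β/2)=0.574342
d^4_{-4,0}: single k=4 term ⇒ +0.408838;  D = +0.140171+0.384058i
d^4_{-3,0}: k∈[3..4] ⇒ +0.824091 -0.405655 = +0.418437;  D = -0.331799+0.254949i
d^4_{-2,0}: k∈[2..4] ⇒ +0.941764 -1.236209 +0.228194 = -0.066251;  D = +0.054286+0.037976i
d^4_{-1,0}: k∈[1..4] ⇒ +0.632769 -1.868864 +0.919938 -0.075472 = -0.391629;  D = -0.117682+0.373529i
d^4_{0,0}: k∈[0..4] ⇒ +0.201669 -1.588330 +1.759156 -0.384860 +0.011840 = -0.000525;  D = -0.000525+0.000000i
d^4_{1,0}: k∈[0..3] ⇒ -0.632769 +1.868864 -0.919938 +0.075472 = +0.391629;  D = +0.117682+0.373529i
d^4_{2,0}: k∈[0..2] ⇒ +0.941764 -1.236209 +0.228194 = -0.066251;  D = +0.054286-0.037976i
d^4_{3,0}: k∈[0..1] ⇒ -0.824091 +0.405655 = -0.418437;  D = +0.331799+0.254949i
d^4_{4,0}: single k=0 term ⇒ +0.408838;  D = +0.140171-0.384058i
Y_4^{m'}(θ=2.0234,φ=5.9845) and Σ D·Y over m':
  (+0.1402+0.3841i)·(+0.1063+0.2692i)  (-0.3318+0.2549i)·(-0.2487-0.3109i)  (+0.0543+0.0380i)·(+0.0758+0.0515i)  (-0.1177+0.3735i)·(+0.2954+0.0910i)  (-0.0005+0.0000i)·(-0.1541+0.0000i)  (+0.1177+0.3735i)·(-0.2954+0.0910i)  (+0.0543-0.0380i)·(+0.0758-0.0515i)  (+0.3318+0.2549i)·(+0.2487-0.3109i)  (+0.1402-0.3841i)·(+0.1063-0.2692i)
Y_4^0(R⁻¹ n̂) = +0.013466-0.000000i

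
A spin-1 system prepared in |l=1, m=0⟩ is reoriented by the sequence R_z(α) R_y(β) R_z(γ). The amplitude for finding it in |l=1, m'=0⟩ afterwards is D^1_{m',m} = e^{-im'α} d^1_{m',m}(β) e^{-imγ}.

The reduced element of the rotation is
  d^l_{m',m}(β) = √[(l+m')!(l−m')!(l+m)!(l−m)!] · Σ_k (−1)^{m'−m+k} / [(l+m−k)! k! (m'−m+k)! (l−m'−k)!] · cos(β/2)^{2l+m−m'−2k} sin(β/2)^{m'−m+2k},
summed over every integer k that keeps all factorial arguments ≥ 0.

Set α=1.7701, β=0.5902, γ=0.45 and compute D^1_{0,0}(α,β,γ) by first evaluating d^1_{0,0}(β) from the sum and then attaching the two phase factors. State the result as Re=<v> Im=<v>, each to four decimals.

Re=0.8308 Im=0.0000

Split into d^1_{0,0}(β=0.5902) × two z-phases.
With c≡cos(β/2)=0.956773 and s≡sin(β/2)=0.290836, N=[1·1·1·1]^{1/2}=1.000000
Admissible k: 0..1 (factorial args all ≥0)
  k=0: (−1)^0·1.0000/(1)·0.9568^2·0.2908^0 = +0.915415
  k=1: (−1)^1·1.0000/(1)·0.9568^0·0.2908^2 = -0.084585
d^1_{0,0}(0.5902) = +0.915415 -0.084585 = +0.830829
Phases: e^{-i·(0)·1.7701}=+1.000000+0.000000i, e^{-i·(0)·0.4500}=+1.000000+0.000000i ⇒ D=+0.830829+0.000000i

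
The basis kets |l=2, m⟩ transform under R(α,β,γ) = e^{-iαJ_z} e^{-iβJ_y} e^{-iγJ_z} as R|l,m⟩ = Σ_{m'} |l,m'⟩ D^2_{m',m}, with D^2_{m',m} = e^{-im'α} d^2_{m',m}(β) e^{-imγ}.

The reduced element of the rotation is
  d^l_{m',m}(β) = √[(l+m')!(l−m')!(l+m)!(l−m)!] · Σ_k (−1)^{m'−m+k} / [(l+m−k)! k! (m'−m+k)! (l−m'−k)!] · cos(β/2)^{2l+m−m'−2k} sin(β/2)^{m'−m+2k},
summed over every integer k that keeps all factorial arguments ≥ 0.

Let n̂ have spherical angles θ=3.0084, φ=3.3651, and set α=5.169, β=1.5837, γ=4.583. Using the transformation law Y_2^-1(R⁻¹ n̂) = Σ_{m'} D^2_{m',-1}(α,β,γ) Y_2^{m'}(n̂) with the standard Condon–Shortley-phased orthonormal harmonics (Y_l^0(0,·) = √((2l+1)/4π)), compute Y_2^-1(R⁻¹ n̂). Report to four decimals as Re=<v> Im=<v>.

Need the full column D^2_{m',-1} for m'=−2..2 at α=5.1690, β=1.5837, γ=4.5830.
cos(β/2)=0.702530, sin(β/2)=0.711654
d^2_{-2,-1}: single k=1 term ⇒ +0.493507;  D = -0.348416+0.349508i
d^2_{-1,-1}: k∈[0..1] ⇒ +0.243590 -0.749875 = -0.506285;  D = +0.479421+0.162727i
d^2_{0,-1}: k∈[0..1] ⇒ -0.604420 +0.620222 = +0.015802;  D = -0.002039-0.015670i
d^2_{1,-1}: k∈[0..1] ⇒ +0.749875 -0.256493 = +0.493382;  D = +0.411066-0.272856i
d^2_{2,-1}: single k=0 term ⇒ -0.506409;  D = -0.437398-0.255214i
Y_2^{m'}(θ=3.0084,φ=3.3651) and Σ D·Y over m':
  (-0.3484+0.3495i)·(+0.0061-0.0029i)  (+0.4794+0.1627i)·(+0.0992-0.0225i)  (-0.0020-0.0157i)·(+0.6141+0.0000i)  (+0.4111-0.2729i)·(-0.0992-0.0225i)  (-0.4374-0.2552i)·(+0.0061+0.0029i)
Y_2^-1(R⁻¹ n̂) = -0.000003+0.013815i

Re=0.0000 Im=0.0138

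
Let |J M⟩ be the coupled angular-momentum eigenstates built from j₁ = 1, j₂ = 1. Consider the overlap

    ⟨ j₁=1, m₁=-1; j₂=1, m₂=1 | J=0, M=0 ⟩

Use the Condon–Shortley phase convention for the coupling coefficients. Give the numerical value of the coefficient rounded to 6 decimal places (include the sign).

+0.577350  (= +√(1/3))

j₁+j₂−J=2  J+j₁−j₂=0  J−j₁+j₂=0  j₁+j₂+J+1=3
(j₁±m₁, j₂±m₂, J±M) = (0,2,2,0,0,0)
P² = 4/3
sum k=2..2:
  [2] +1/2 = 1/2
S = 1/2
C² = P²·S² = 1/3 ; C = +0.577350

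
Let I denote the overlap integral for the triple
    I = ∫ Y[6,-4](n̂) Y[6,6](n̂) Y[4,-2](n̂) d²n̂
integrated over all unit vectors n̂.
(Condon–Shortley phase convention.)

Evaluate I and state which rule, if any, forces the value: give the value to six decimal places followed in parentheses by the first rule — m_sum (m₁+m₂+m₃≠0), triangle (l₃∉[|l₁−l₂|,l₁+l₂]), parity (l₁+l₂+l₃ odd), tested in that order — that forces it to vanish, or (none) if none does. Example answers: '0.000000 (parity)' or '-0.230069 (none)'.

0.174397 (none)

Checks pass: Σm=0; 16 even; l₃=4∈[0,12].
(2·6+1)(2·6+1)(2·4+1) = 1521
Δ: 8! 4! 4! / 17! → 1/15315300
sum: t=2:+1/829440 t=3:−1/25920 t=4:+1/9216 t=5:−1/25920 t=6:+1/829440 = 7/207360
3j²(6 6 4; 0 0 0) = Δ·Π!·Σ² = 28/2431  (sign +1)
sum: t=8:+1/3870720 = 1/3870720
3j²(6 6 4; -4 6 -2) = Δ·Π!·Σ² = 135/6188  (sign +1)
combine: 4πI² = 1521·28/2431·135/6188 = 1215/3179
take √, sign +1: I = 0.17439657
No selection rule forces the value: the integral is nonzero (none).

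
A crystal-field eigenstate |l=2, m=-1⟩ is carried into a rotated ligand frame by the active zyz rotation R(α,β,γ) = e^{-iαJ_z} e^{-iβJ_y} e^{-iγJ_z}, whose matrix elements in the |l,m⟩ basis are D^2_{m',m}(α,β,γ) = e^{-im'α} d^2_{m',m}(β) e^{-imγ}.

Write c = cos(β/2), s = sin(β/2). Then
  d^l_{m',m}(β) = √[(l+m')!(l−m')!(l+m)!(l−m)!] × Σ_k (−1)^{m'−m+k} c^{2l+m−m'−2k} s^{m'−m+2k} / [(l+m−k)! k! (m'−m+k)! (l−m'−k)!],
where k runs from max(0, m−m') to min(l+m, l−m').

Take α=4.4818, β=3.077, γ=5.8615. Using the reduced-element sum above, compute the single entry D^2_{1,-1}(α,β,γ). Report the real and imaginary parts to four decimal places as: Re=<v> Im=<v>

Re=-0.1889 Im=-0.9767

Split into d^2_{1,-1}(β=3.0770) × two z-phases.
With c≡cos(β/2)=0.032291 and s≡sin(β/2)=0.999479, N=[6·1·1·6]^{1/2}=6.000000
k: max(0,(-1)−(1))=0 … min(2+(-1),2−(1))=1
  k=0: (−1)^2·6.0000/(2)·0.0323^2·0.9995^2 = +0.003125
  k=1: (−1)^3·6.0000/(6)·0.0323^0·0.9995^4 = -0.997916
d^2_{1,-1}(3.0770) = +0.003125 -0.997916 = -0.994791
Phases: e^{-i·(1)·4.4818}=-0.228551+0.973532i, e^{-i·(-1)·5.8615}=+0.912400-0.409299i ⇒ D=-0.188946-0.976682i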